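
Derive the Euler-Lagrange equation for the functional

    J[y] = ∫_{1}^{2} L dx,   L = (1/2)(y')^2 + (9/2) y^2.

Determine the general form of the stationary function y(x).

The Lagrangian is L = (1/2)(y')^2 + (9/2) y^2.
∂L/∂y = 9y.
∂L/∂y' = y'.
The Euler-Lagrange equation d/dx(∂L/∂y') − ∂L/∂y = 0 becomes:
    y'' - 9 y = 0
General solution: y(x) = A e^(3x) + B e^(-3x), where A and B are arbitrary constants fixed by the endpoint conditions.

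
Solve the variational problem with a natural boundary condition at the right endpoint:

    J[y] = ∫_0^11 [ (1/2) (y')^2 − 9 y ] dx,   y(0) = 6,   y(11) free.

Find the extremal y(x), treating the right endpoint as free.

The Lagrangian L = (1/2) (y')^2 − 9 y gives
    ∂L/∂y = −9,   ∂L/∂y' = y'.
Euler-Lagrange: d/dx(y') − (−9) = 0, i.e. y'' + 9 = 0, so
    y(x) = −(9/2) x^2 + C1 x + C2.
Fixed left endpoint y(0) = 6 ⇒ C2 = 6.
The right endpoint x = 11 is free, so the natural (transversality) condition is ∂L/∂y' |_{x=11} = 0, i.e. y'(11) = 0.
Compute y'(x) = −9 x + C1, so y'(11) = −99 + C1 = 0 ⇒ C1 = 99.
Therefore the extremal is
    y(x) = −(9/2) x^2 + 99 x + 6.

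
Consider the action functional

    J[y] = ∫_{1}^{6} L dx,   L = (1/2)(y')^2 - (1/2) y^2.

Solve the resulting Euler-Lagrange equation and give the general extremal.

The Lagrangian is L = (1/2)(y')^2 - (1/2) y^2.
∂L/∂y = -y.
∂L/∂y' = y'.
The Euler-Lagrange equation d/dx(∂L/∂y') − ∂L/∂y = 0 becomes:
    y'' + y = 0
General solution: y(x) = A sin(x) + B cos(x), where A and B are arbitrary constants fixed by the endpoint conditions.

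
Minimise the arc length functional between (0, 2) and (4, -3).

Arc-length functional: J[y] = ∫ sqrt(1 + (y')^2) dx.
Lagrangian L = sqrt(1 + (y')^2) has no explicit y dependence, so ∂L/∂y = 0 and the Euler-Lagrange equation gives
    d/dx( y' / sqrt(1 + (y')^2) ) = 0  ⇒  y' / sqrt(1 + (y')^2) = const.
Hence y' is constant, so y(x) is affine.
Fitting the endpoints (0, 2) and (4, -3):
    slope m = ((-3) − 2) / (4 − 0) = -5/4,
    intercept c = 2 − m·0 = 2.
Extremal: y(x) = (-5/4) x + 2.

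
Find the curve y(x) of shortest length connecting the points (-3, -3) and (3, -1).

Arc-length functional: J[y] = ∫ sqrt(1 + (y')^2) dx.
Lagrangian L = sqrt(1 + (y')^2) has no explicit y dependence, so ∂L/∂y = 0 and the Euler-Lagrange equation gives
    d/dx( y' / sqrt(1 + (y')^2) ) = 0  ⇒  y' / sqrt(1 + (y')^2) = const.
Hence y' is constant, so y(x) is affine.
Fitting the endpoints (-3, -3) and (3, -1):
    slope m = ((-1) − (-3)) / (3 − (-3)) = 1/3,
    intercept c = (-3) − m·(-3) = -2.
Extremal: y(x) = (1/3) x - 2.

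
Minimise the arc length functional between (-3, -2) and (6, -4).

Arc-length functional: J[y] = ∫ sqrt(1 + (y')^2) dx.
Lagrangian L = sqrt(1 + (y')^2) has no explicit y dependence, so ∂L/∂y = 0 and the Euler-Lagrange equation gives
    d/dx( y' / sqrt(1 + (y')^2) ) = 0  ⇒  y' / sqrt(1 + (y')^2) = const.
Hence y' is constant, so y(x) is affine.
Fitting the endpoints (-3, -2) and (6, -4):
    slope m = ((-4) − (-2)) / (6 − (-3)) = -2/9,
    intercept c = (-2) − m·(-3) = -8/3.
Extremal: y(x) = (-2/9) x - 8/3.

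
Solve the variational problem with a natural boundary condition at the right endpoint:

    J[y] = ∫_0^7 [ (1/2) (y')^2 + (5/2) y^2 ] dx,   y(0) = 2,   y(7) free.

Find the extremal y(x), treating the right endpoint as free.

The Lagrangian L = (1/2) (y')^2 + (5/2) y^2 gives
    ∂L/∂y = 5 y,   ∂L/∂y' = y'.
Euler-Lagrange: y'' − 5 y = 0.
With k = sqrt(5), the general solution is
    y(x) = A cosh(sqrt(5) x) + B sinh(sqrt(5) x).
Fixed left endpoint y(0) = 2 ⇒ A = 2.
The right endpoint x = 7 is free, so the natural (transversality) condition is ∂L/∂y' |_{x=7} = 0, i.e. y'(7) = 0.
Compute y'(x) = A k sinh(k x) + B k cosh(k x), so
    y'(7) = A k sinh(k·7) + B k cosh(k·7) = 0
    ⇒ B = −A tanh(k·7) = − 2 tanh(sqrt(5)·7).
Therefore the extremal is
    y(x) = 2 cosh(sqrt(5) x) − 2 tanh(sqrt(5)·7) sinh(sqrt(5) x).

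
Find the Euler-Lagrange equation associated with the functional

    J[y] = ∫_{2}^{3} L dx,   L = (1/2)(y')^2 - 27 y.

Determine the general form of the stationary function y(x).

The Lagrangian is L = (1/2)(y')^2 - 27 y.
∂L/∂y = -27.
∂L/∂y' = y'.
The Euler-Lagrange equation d/dx(∂L/∂y') − ∂L/∂y = 0 becomes:
    y'' + 27 = 0
General solution: y(x) = -(27/2) x^2 + A x + B, where A and B are arbitrary constants fixed by the endpoint conditions.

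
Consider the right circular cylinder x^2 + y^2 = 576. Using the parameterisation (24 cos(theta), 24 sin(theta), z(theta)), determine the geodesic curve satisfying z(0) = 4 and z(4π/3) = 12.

Parameterise the cylinder of radius R = 24 as
    r(θ) = (24 cos θ, 24 sin θ, z(θ)).
The arc-length element is
    ds = sqrt(576 + (dz/dθ)^2) dθ,
so the Lagrangian is L = sqrt(576 + z'^2).
L depends on z' only, not on z or θ, so ∂L/∂z = 0 and
    ∂L/∂z' = z' / sqrt(576 + z'^2).
The Euler-Lagrange equation gives
    d/dθ( z' / sqrt(576 + z'^2) ) = 0,
so z' is constant. Integrating once:
    z(θ) = a θ + b,
a helix on the cylinder (a straight line when the cylinder is unrolled). The constants a, b are determined by the endpoint conditions.
With endpoint conditions z(0) = 4 and z(4π/3) = 12: from z(0) = b we get b = 4, and a·4π/3 + 4 = 12 gives a = 6/π, so
    z(θ) = (6/π) θ + 4.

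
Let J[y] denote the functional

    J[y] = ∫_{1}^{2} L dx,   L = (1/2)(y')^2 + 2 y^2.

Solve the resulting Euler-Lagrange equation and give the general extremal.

The Lagrangian is L = (1/2)(y')^2 + 2 y^2.
∂L/∂y = 4y.
∂L/∂y' = y'.
The Euler-Lagrange equation d/dx(∂L/∂y') − ∂L/∂y = 0 becomes:
    y'' - 4 y = 0
General solution: y(x) = A e^(2x) + B e^(-2x), where A and B are arbitrary constants fixed by the endpoint conditions.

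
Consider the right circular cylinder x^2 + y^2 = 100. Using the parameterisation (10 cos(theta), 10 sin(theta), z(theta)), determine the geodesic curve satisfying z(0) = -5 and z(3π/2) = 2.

Parameterise the cylinder of radius R = 10 as
    r(θ) = (10 cos θ, 10 sin θ, z(θ)).
The arc-length element is
    ds = sqrt(100 + (dz/dθ)^2) dθ,
so the Lagrangian is L = sqrt(100 + z'^2).
L depends on z' only, not on z or θ, so ∂L/∂z = 0 and
    ∂L/∂z' = z' / sqrt(100 + z'^2).
The Euler-Lagrange equation gives
    d/dθ( z' / sqrt(100 + z'^2) ) = 0,
so z' is constant. Integrating once:
    z(θ) = a θ + b,
a helix on the cylinder (a straight line when the cylinder is unrolled). The constants a, b are determined by the endpoint conditions.
With endpoint conditions z(0) = -5 and z(3π/2) = 2: from z(0) = b we get b = -5, and a·3π/2 + -5 = 2 gives a = 14/(3π), so
    z(θ) = (14/(3π)) θ − 5.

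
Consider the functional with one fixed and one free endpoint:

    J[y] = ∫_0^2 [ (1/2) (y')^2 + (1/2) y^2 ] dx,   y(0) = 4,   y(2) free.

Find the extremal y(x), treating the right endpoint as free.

The Lagrangian L = (1/2) (y')^2 + (1/2) y^2 gives
    ∂L/∂y = 1 y,   ∂L/∂y' = y'.
Euler-Lagrange: y'' − y = 0.
With k = 1, the general solution is
    y(x) = A cosh(x) + B sinh(x).
Fixed left endpoint y(0) = 4 ⇒ A = 4.
The right endpoint x = 2 is free, so the natural (transversality) condition is ∂L/∂y' |_{x=2} = 0, i.e. y'(2) = 0.
Compute y'(x) = A k sinh(k x) + B k cosh(k x), so
    y'(2) = A k sinh(k·2) + B k cosh(k·2) = 0
    ⇒ B = −A tanh(k·2) = − 4 tanh(1·2).
Therefore the extremal is
    y(x) = 4 cosh(1 x) − 4 tanh(1·2) sinh(1 x).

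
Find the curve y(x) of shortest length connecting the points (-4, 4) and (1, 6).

Arc-length functional: J[y] = ∫ sqrt(1 + (y')^2) dx.
Lagrangian L = sqrt(1 + (y')^2) has no explicit y dependence, so ∂L/∂y = 0 and the Euler-Lagrange equation gives
    d/dx( y' / sqrt(1 + (y')^2) ) = 0  ⇒  y' / sqrt(1 + (y')^2) = const.
Hence y' is constant, so y(x) is affine.
Fitting the endpoints (-4, 4) and (1, 6):
    slope m = (6 − 4) / (1 − (-4)) = 2/5,
    intercept c = 4 − m·(-4) = 28/5.
Extremal: y(x) = (2/5) x + 28/5.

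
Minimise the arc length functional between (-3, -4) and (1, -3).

Arc-length functional: J[y] = ∫ sqrt(1 + (y')^2) dx.
Lagrangian L = sqrt(1 + (y')^2) has no explicit y dependence, so ∂L/∂y = 0 and the Euler-Lagrange equation gives
    d/dx( y' / sqrt(1 + (y')^2) ) = 0  ⇒  y' / sqrt(1 + (y')^2) = const.
Hence y' is constant, so y(x) is affine.
Fitting the endpoints (-3, -4) and (1, -3):
    slope m = ((-3) − (-4)) / (1 − (-3)) = 1/4,
    intercept c = (-4) − m·(-3) = -13/4.
Extremal: y(x) = (1/4) x - 13/4.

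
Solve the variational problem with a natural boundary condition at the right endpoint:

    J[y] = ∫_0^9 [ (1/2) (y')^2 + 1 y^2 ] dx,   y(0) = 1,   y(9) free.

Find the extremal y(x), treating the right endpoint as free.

The Lagrangian L = (1/2) (y')^2 + 1 y^2 gives
    ∂L/∂y = 2 y,   ∂L/∂y' = y'.
Euler-Lagrange: y'' − 2 y = 0.
With k = sqrt(2), the general solution is
    y(x) = A cosh(sqrt(2) x) + B sinh(sqrt(2) x).
Fixed left endpoint y(0) = 1 ⇒ A = 1.
The right endpoint x = 9 is free, so the natural (transversality) condition is ∂L/∂y' |_{x=9} = 0, i.e. y'(9) = 0.
Compute y'(x) = A k sinh(k x) + B k cosh(k x), so
    y'(9) = A k sinh(k·9) + B k cosh(k·9) = 0
    ⇒ B = −A tanh(k·9) = − tanh(sqrt(2)·9).
Therefore the extremal is
    y(x) = cosh(sqrt(2) x) − tanh(sqrt(2)·9) sinh(sqrt(2) x).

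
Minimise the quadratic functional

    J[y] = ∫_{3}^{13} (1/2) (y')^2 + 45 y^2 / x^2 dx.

The Lagrangian is L = (1/2) (y')^2 + 45 y^2 / x^2.
Compute ∂L/∂y = 90y/x^2, ∂L/∂y' = y'.
The Euler-Lagrange equation d/dx(∂L/∂y') − ∂L/∂y = 0 reduces to
    y'' − 90/x^2 · y = 0  (x > 0).
Its general solution is
    y(x) = A x^10 + B x^(-9),
with A, B fixed by the endpoint conditions.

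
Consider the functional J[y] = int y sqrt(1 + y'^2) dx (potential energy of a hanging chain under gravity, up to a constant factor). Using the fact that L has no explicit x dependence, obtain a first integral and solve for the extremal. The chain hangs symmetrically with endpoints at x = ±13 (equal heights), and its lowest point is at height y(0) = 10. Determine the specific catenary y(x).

The Lagrangian L(y, y') = y sqrt(1 + y'^2) has no explicit x dependence, so the Beltrami identity applies:
    L − y' ∂L/∂y' = C.
Compute ∂L/∂y' = y · y' / sqrt(1 + y'^2). Then
    L − y' ∂L/∂y'
    = y sqrt(1 + y'^2) − y · y'^2 / sqrt(1 + y'^2)
    = y (1 + y'^2 − y'^2) / sqrt(1 + y'^2)
    = y / sqrt(1 + y'^2) = C.
Squaring gives y^2 = C^2 (1 + y'^2), i.e.
    y'^2 = y^2 / C^2 − 1.
Separating variables,
    dy / sqrt(y^2 − C^2) = dx / C,
and integrating gives arccosh(y / C) = (x − a)/C, so
    y(x) = C cosh((x − a)/C),
the catenary. The constants C and a are fixed by the two endpoint conditions (and, for the hanging-chain problem, the length constraint selects C).
Now fit the given data. The endpoints x = ±13 are symmetric at equal height, so the catenary is even about its minimum: a = 0 and y(x) = C cosh(x/C). The lowest point is y(0) = C cosh(0) = C, and we are told y(0) = 10, so C = 10. Therefore
    y(x) = 10 cosh(x/10),
and at the endpoints
    y(±13) = 10 cosh(13/10).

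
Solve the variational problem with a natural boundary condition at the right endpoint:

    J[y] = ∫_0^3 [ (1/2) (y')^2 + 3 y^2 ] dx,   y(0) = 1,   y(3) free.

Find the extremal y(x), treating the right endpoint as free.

The Lagrangian L = (1/2) (y')^2 + 3 y^2 gives
    ∂L/∂y = 6 y,   ∂L/∂y' = y'.
Euler-Lagrange: y'' − 6 y = 0.
With k = sqrt(6), the general solution is
    y(x) = A cosh(sqrt(6) x) + B sinh(sqrt(6) x).
Fixed left endpoint y(0) = 1 ⇒ A = 1.
The right endpoint x = 3 is free, so the natural (transversality) condition is ∂L/∂y' |_{x=3} = 0, i.e. y'(3) = 0.
Compute y'(x) = A k sinh(k x) + B k cosh(k x), so
    y'(3) = A k sinh(k·3) + B k cosh(k·3) = 0
    ⇒ B = −A tanh(k·3) = − tanh(sqrt(6)·3).
Therefore the extremal is
    y(x) = cosh(sqrt(6) x) − tanh(sqrt(6)·3) sinh(sqrt(6) x).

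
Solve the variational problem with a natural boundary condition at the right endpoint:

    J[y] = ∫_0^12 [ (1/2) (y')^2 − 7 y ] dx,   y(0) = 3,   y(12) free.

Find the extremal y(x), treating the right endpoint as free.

The Lagrangian L = (1/2) (y')^2 − 7 y gives
    ∂L/∂y = −7,   ∂L/∂y' = y'.
Euler-Lagrange: d/dx(y') − (−7) = 0, i.e. y'' + 7 = 0, so
    y(x) = −(7/2) x^2 + C1 x + C2.
Fixed left endpoint y(0) = 3 ⇒ C2 = 3.
The right endpoint x = 12 is free, so the natural (transversality) condition is ∂L/∂y' |_{x=12} = 0, i.e. y'(12) = 0.
Compute y'(x) = −7 x + C1, so y'(12) = −84 + C1 = 0 ⇒ C1 = 84.
Therefore the extremal is
    y(x) = −(7/2) x^2 + 84 x + 3.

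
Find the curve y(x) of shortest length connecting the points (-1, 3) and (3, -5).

Arc-length functional: J[y] = ∫ sqrt(1 + (y')^2) dx.
Lagrangian L = sqrt(1 + (y')^2) has no explicit y dependence, so ∂L/∂y = 0 and the Euler-Lagrange equation gives
    d/dx( y' / sqrt(1 + (y')^2) ) = 0  ⇒  y' / sqrt(1 + (y')^2) = const.
Hence y' is constant, so y(x) is affine.
Fitting the endpoints (-1, 3) and (3, -5):
    slope m = ((-5) − 3) / (3 − (-1)) = -2,
    intercept c = 3 − m·(-1) = 1.
Extremal: y(x) = -2 x + 1.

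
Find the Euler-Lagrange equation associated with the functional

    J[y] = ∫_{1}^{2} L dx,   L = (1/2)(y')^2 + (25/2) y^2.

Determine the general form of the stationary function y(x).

The Lagrangian is L = (1/2)(y')^2 + (25/2) y^2.
∂L/∂y = 25y.
∂L/∂y' = y'.
The Euler-Lagrange equation d/dx(∂L/∂y') − ∂L/∂y = 0 becomes:
    y'' - 25 y = 0
General solution: y(x) = A e^(5x) + B e^(-5x), where A and B are arbitrary constants fixed by the endpoint conditions.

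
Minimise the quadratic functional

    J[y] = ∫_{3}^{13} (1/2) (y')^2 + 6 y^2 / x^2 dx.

The Lagrangian is L = (1/2) (y')^2 + 6 y^2 / x^2.
Compute ∂L/∂y = 12y/x^2, ∂L/∂y' = y'.
The Euler-Lagrange equation d/dx(∂L/∂y') − ∂L/∂y = 0 reduces to
    y'' − 12/x^2 · y = 0  (x > 0).
Its general solution is
    y(x) = A x^4 + B x^(-3),
with A, B fixed by the endpoint conditions.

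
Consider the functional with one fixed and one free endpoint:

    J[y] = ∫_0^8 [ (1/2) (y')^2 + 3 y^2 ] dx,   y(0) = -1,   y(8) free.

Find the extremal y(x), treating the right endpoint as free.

The Lagrangian L = (1/2) (y')^2 + 3 y^2 gives
    ∂L/∂y = 6 y,   ∂L/∂y' = y'.
Euler-Lagrange: y'' − 6 y = 0.
With k = sqrt(6), the general solution is
    y(x) = A cosh(sqrt(6) x) + B sinh(sqrt(6) x).
Fixed left endpoint y(0) = -1 ⇒ A = -1.
The right endpoint x = 8 is free, so the natural (transversality) condition is ∂L/∂y' |_{x=8} = 0, i.e. y'(8) = 0.
Compute y'(x) = A k sinh(k x) + B k cosh(k x), so
    y'(8) = A k sinh(k·8) + B k cosh(k·8) = 0
    ⇒ B = −A tanh(k·8) = tanh(sqrt(6)·8).
Therefore the extremal is
    y(x) = −cosh(sqrt(6) x) + tanh(sqrt(6)·8) sinh(sqrt(6) x).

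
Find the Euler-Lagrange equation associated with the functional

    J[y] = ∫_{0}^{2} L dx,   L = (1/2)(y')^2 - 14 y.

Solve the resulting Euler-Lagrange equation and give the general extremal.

The Lagrangian is L = (1/2)(y')^2 - 14 y.
∂L/∂y = -14.
∂L/∂y' = y'.
The Euler-Lagrange equation d/dx(∂L/∂y') − ∂L/∂y = 0 becomes:
    y'' + 14 = 0
General solution: y(x) = -7 x^2 + A x + B, where A and B are arbitrary constants fixed by the endpoint conditions.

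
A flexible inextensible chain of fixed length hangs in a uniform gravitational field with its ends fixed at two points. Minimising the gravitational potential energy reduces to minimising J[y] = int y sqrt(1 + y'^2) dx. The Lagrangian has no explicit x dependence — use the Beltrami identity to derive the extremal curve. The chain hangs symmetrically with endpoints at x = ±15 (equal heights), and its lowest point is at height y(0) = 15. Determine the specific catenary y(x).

The Lagrangian L(y, y') = y sqrt(1 + y'^2) has no explicit x dependence, so the Beltrami identity applies:
    L − y' ∂L/∂y' = C.
Compute ∂L/∂y' = y · y' / sqrt(1 + y'^2). Then
    L − y' ∂L/∂y'
    = y sqrt(1 + y'^2) − y · y'^2 / sqrt(1 + y'^2)
    = y (1 + y'^2 − y'^2) / sqrt(1 + y'^2)
    = y / sqrt(1 + y'^2) = C.
Squaring gives y^2 = C^2 (1 + y'^2), i.e.
    y'^2 = y^2 / C^2 − 1.
Separating variables,
    dy / sqrt(y^2 − C^2) = dx / C,
and integrating gives arccosh(y / C) = (x − a)/C, so
    y(x) = C cosh((x − a)/C),
the catenary. The constants C and a are fixed by the two endpoint conditions (and, for the hanging-chain problem, the length constraint selects C).
Now fit the given data. The endpoints x = ±15 are symmetric at equal height, so the catenary is even about its minimum: a = 0 and y(x) = C cosh(x/C). The lowest point is y(0) = C cosh(0) = C, and we are told y(0) = 15, so C = 15. Therefore
    y(x) = 15 cosh(x/15),
and at the endpoints
    y(±15) = 15 cosh(15/15).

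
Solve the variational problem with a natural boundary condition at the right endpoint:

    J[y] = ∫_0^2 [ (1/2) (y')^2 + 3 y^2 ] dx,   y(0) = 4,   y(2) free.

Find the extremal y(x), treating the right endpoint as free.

The Lagrangian L = (1/2) (y')^2 + 3 y^2 gives
    ∂L/∂y = 6 y,   ∂L/∂y' = y'.
Euler-Lagrange: y'' − 6 y = 0.
With k = sqrt(6), the general solution is
    y(x) = A cosh(sqrt(6) x) + B sinh(sqrt(6) x).
Fixed left endpoint y(0) = 4 ⇒ A = 4.
The right endpoint x = 2 is free, so the natural (transversality) condition is ∂L/∂y' |_{x=2} = 0, i.e. y'(2) = 0.
Compute y'(x) = A k sinh(k x) + B k cosh(k x), so
    y'(2) = A k sinh(k·2) + B k cosh(k·2) = 0
    ⇒ B = −A tanh(k·2) = − 4 tanh(sqrt(6)·2).
Therefore the extremal is
    y(x) = 4 cosh(sqrt(6) x) − 4 tanh(sqrt(6)·2) sinh(sqrt(6) x).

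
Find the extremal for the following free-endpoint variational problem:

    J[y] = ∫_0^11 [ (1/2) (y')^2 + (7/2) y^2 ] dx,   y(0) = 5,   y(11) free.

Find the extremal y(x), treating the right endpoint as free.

The Lagrangian L = (1/2) (y')^2 + (7/2) y^2 gives
    ∂L/∂y = 7 y,   ∂L/∂y' = y'.
Euler-Lagrange: y'' − 7 y = 0.
With k = sqrt(7), the general solution is
    y(x) = A cosh(sqrt(7) x) + B sinh(sqrt(7) x).
Fixed left endpoint y(0) = 5 ⇒ A = 5.
The right endpoint x = 11 is free, so the natural (transversality) condition is ∂L/∂y' |_{x=11} = 0, i.e. y'(11) = 0.
Compute y'(x) = A k sinh(k x) + B k cosh(k x), so
    y'(11) = A k sinh(k·11) + B k cosh(k·11) = 0
    ⇒ B = −A tanh(k·11) = − 5 tanh(sqrt(7)·11).
Therefore the extremal is
    y(x) = 5 cosh(sqrt(7) x) − 5 tanh(sqrt(7)·11) sinh(sqrt(7) x).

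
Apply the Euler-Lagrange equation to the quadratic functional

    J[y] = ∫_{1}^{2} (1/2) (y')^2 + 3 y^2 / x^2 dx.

The Lagrangian is L = (1/2) (y')^2 + 3 y^2 / x^2.
Compute ∂L/∂y = 6y/x^2, ∂L/∂y' = y'.
The Euler-Lagrange equation d/dx(∂L/∂y') − ∂L/∂y = 0 reduces to
    y'' − 6/x^2 · y = 0  (x > 0).
Its general solution is
    y(x) = A x^3 + B x^(-2),
with A, B fixed by the endpoint conditions.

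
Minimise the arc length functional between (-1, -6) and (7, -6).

Arc-length functional: J[y] = ∫ sqrt(1 + (y')^2) dx.
Lagrangian L = sqrt(1 + (y')^2) has no explicit y dependence, so ∂L/∂y = 0 and the Euler-Lagrange equation gives
    d/dx( y' / sqrt(1 + (y')^2) ) = 0  ⇒  y' / sqrt(1 + (y')^2) = const.
Hence y' is constant, so y(x) is affine.
Fitting the endpoints (-1, -6) and (7, -6):
    slope m = ((-6) − (-6)) / (7 − (-1)) = 0,
    intercept c = (-6) − m·(-1) = -6.
Extremal: y(x) = -6.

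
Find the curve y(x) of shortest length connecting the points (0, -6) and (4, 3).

Arc-length functional: J[y] = ∫ sqrt(1 + (y')^2) dx.
Lagrangian L = sqrt(1 + (y')^2) has no explicit y dependence, so ∂L/∂y = 0 and the Euler-Lagrange equation gives
    d/dx( y' / sqrt(1 + (y')^2) ) = 0  ⇒  y' / sqrt(1 + (y')^2) = const.
Hence y' is constant, so y(x) is affine.
Fitting the endpoints (0, -6) and (4, 3):
    slope m = (3 − (-6)) / (4 − 0) = 9/4,
    intercept c = (-6) − m·0 = -6.
Extremal: y(x) = (9/4) x - 6.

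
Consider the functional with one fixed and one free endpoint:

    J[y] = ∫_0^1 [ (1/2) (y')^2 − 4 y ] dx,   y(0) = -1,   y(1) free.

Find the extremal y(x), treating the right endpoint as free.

The Lagrangian L = (1/2) (y')^2 − 4 y gives
    ∂L/∂y = −4,   ∂L/∂y' = y'.
Euler-Lagrange: d/dx(y') − (−4) = 0, i.e. y'' + 4 = 0, so
    y(x) = −(4/2) x^2 + C1 x + C2.
Fixed left endpoint y(0) = -1 ⇒ C2 = -1.
The right endpoint x = 1 is free, so the natural (transversality) condition is ∂L/∂y' |_{x=1} = 0, i.e. y'(1) = 0.
Compute y'(x) = −4 x + C1, so y'(1) = −4 + C1 = 0 ⇒ C1 = 4.
Therefore the extremal is
    y(x) = −2 x^2 + 4 x − 1.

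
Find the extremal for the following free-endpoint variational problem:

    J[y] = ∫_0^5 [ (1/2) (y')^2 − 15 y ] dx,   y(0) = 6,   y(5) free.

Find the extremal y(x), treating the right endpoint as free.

The Lagrangian L = (1/2) (y')^2 − 15 y gives
    ∂L/∂y = −15,   ∂L/∂y' = y'.
Euler-Lagrange: d/dx(y') − (−15) = 0, i.e. y'' + 15 = 0, so
    y(x) = −(15/2) x^2 + C1 x + C2.
Fixed left endpoint y(0) = 6 ⇒ C2 = 6.
The right endpoint x = 5 is free, so the natural (transversality) condition is ∂L/∂y' |_{x=5} = 0, i.e. y'(5) = 0.
Compute y'(x) = −15 x + C1, so y'(5) = −75 + C1 = 0 ⇒ C1 = 75.
Therefore the extremal is
    y(x) = −(15/2) x^2 + 75 x + 6.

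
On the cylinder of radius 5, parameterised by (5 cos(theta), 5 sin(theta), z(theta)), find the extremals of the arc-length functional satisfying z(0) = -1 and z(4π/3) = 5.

Parameterise the cylinder of radius R = 5 as
    r(θ) = (5 cos θ, 5 sin θ, z(θ)).
The arc-length element is
    ds = sqrt(25 + (dz/dθ)^2) dθ,
so the Lagrangian is L = sqrt(25 + z'^2).
L depends on z' only, not on z or θ, so ∂L/∂z = 0 and
    ∂L/∂z' = z' / sqrt(25 + z'^2).
The Euler-Lagrange equation gives
    d/dθ( z' / sqrt(25 + z'^2) ) = 0,
so z' is constant. Integrating once:
    z(θ) = a θ + b,
a helix on the cylinder (a straight line when the cylinder is unrolled). The constants a, b are determined by the endpoint conditions.
With endpoint conditions z(0) = -1 and z(4π/3) = 5: from z(0) = b we get b = -1, and a·4π/3 + -1 = 5 gives a = 9/(2π), so
    z(θ) = (9/(2π)) θ − 1.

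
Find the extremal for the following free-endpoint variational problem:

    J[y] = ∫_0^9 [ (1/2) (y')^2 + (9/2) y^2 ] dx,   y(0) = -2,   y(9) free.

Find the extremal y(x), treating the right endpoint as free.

The Lagrangian L = (1/2) (y')^2 + (9/2) y^2 gives
    ∂L/∂y = 9 y,   ∂L/∂y' = y'.
Euler-Lagrange: y'' − 9 y = 0.
With k = 3, the general solution is
    y(x) = A cosh(3 x) + B sinh(3 x).
Fixed left endpoint y(0) = -2 ⇒ A = -2.
The right endpoint x = 9 is free, so the natural (transversality) condition is ∂L/∂y' |_{x=9} = 0, i.e. y'(9) = 0.
Compute y'(x) = A k sinh(k x) + B k cosh(k x), so
    y'(9) = A k sinh(k·9) + B k cosh(k·9) = 0
    ⇒ B = −A tanh(k·9) = 2 tanh(3·9).
Therefore the extremal is
    y(x) = −2 cosh(3 x) + 2 tanh(3·9) sinh(3 x).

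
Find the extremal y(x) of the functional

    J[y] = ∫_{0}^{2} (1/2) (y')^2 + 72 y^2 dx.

The Lagrangian is L = (1/2) (y')^2 + 72 y^2.
Compute ∂L/∂y = 144y, ∂L/∂y' = y'.
The Euler-Lagrange equation d/dx(∂L/∂y') − ∂L/∂y = 0 reduces to
    y'' − 144 y = 0.
Its general solution is
    y(x) = A e^(12x) + B e^(−12x),
with A, B fixed by the endpoint conditions.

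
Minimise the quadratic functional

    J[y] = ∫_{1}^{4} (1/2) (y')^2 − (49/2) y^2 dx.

The Lagrangian is L = (1/2) (y')^2 − (49/2) y^2.
Compute ∂L/∂y = -49y, ∂L/∂y' = y'.
The Euler-Lagrange equation d/dx(∂L/∂y') − ∂L/∂y = 0 reduces to
    y'' + 49 y = 0.
Its general solution is
    y(x) = A sin(7x) + B cos(7x),
with A, B fixed by the endpoint conditions.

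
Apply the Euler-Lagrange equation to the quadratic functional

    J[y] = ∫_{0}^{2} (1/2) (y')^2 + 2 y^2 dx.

The Lagrangian is L = (1/2) (y')^2 + 2 y^2.
Compute ∂L/∂y = 4y, ∂L/∂y' = y'.
The Euler-Lagrange equation d/dx(∂L/∂y') − ∂L/∂y = 0 reduces to
    y'' − 4 y = 0.
Its general solution is
    y(x) = A e^(2x) + B e^(−2x),
with A, B fixed by the endpoint conditions.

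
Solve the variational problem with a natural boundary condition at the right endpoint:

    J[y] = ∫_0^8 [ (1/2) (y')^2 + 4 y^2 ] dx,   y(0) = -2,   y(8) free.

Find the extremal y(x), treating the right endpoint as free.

The Lagrangian L = (1/2) (y')^2 + 4 y^2 gives
    ∂L/∂y = 8 y,   ∂L/∂y' = y'.
Euler-Lagrange: y'' − 8 y = 0.
With k = sqrt(8), the general solution is
    y(x) = A cosh(sqrt(8) x) + B sinh(sqrt(8) x).
Fixed left endpoint y(0) = -2 ⇒ A = -2.
The right endpoint x = 8 is free, so the natural (transversality) condition is ∂L/∂y' |_{x=8} = 0, i.e. y'(8) = 0.
Compute y'(x) = A k sinh(k x) + B k cosh(k x), so
    y'(8) = A k sinh(k·8) + B k cosh(k·8) = 0
    ⇒ B = −A tanh(k·8) = 2 tanh(sqrt(8)·8).
Therefore the extremal is
    y(x) = −2 cosh(sqrt(8) x) + 2 tanh(sqrt(8)·8) sinh(sqrt(8) x).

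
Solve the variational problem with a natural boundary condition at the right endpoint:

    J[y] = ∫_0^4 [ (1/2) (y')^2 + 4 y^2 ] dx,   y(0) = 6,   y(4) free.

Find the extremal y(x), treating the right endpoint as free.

The Lagrangian L = (1/2) (y')^2 + 4 y^2 gives
    ∂L/∂y = 8 y,   ∂L/∂y' = y'.
Euler-Lagrange: y'' − 8 y = 0.
With k = sqrt(8), the general solution is
    y(x) = A cosh(sqrt(8) x) + B sinh(sqrt(8) x).
Fixed left endpoint y(0) = 6 ⇒ A = 6.
The right endpoint x = 4 is free, so the natural (transversality) condition is ∂L/∂y' |_{x=4} = 0, i.e. y'(4) = 0.
Compute y'(x) = A k sinh(k x) + B k cosh(k x), so
    y'(4) = A k sinh(k·4) + B k cosh(k·4) = 0
    ⇒ B = −A tanh(k·4) = − 6 tanh(sqrt(8)·4).
Therefore the extremal is
    y(x) = 6 cosh(sqrt(8) x) − 6 tanh(sqrt(8)·4) sinh(sqrt(8) x).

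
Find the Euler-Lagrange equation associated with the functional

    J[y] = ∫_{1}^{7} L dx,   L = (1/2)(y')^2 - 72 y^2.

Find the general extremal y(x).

The Lagrangian is L = (1/2)(y')^2 - 72 y^2.
∂L/∂y = -144y.
∂L/∂y' = y'.
The Euler-Lagrange equation d/dx(∂L/∂y') − ∂L/∂y = 0 becomes:
    y'' + 144 y = 0
General solution: y(x) = A sin(12x) + B cos(12x), where A and B are arbitrary constants fixed by the endpoint conditions.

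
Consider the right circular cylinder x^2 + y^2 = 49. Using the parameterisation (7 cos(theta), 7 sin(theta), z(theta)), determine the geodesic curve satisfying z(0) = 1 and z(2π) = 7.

Parameterise the cylinder of radius R = 7 as
    r(θ) = (7 cos θ, 7 sin θ, z(θ)).
The arc-length element is
    ds = sqrt(49 + (dz/dθ)^2) dθ,
so the Lagrangian is L = sqrt(49 + z'^2).
L depends on z' only, not on z or θ, so ∂L/∂z = 0 and
    ∂L/∂z' = z' / sqrt(49 + z'^2).
The Euler-Lagrange equation gives
    d/dθ( z' / sqrt(49 + z'^2) ) = 0,
so z' is constant. Integrating once:
    z(θ) = a θ + b,
a helix on the cylinder (a straight line when the cylinder is unrolled). The constants a, b are determined by the endpoint conditions.
With endpoint conditions z(0) = 1 and z(2π) = 7: from z(0) = b we get b = 1, and a·2π + 1 = 7 gives a = 3/π, so
    z(θ) = (3/π) θ + 1.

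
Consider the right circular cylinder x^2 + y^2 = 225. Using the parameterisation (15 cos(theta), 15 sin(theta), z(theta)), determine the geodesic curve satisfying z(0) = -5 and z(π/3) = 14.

Parameterise the cylinder of radius R = 15 as
    r(θ) = (15 cos θ, 15 sin θ, z(θ)).
The arc-length element is
    ds = sqrt(225 + (dz/dθ)^2) dθ,
so the Lagrangian is L = sqrt(225 + z'^2).
L depends on z' only, not on z or θ, so ∂L/∂z = 0 and
    ∂L/∂z' = z' / sqrt(225 + z'^2).
The Euler-Lagrange equation gives
    d/dθ( z' / sqrt(225 + z'^2) ) = 0,
so z' is constant. Integrating once:
    z(θ) = a θ + b,
a helix on the cylinder (a straight line when the cylinder is unrolled). The constants a, b are determined by the endpoint conditions.
With endpoint conditions z(0) = -5 and z(π/3) = 14: from z(0) = b we get b = -5, and a·π/3 + -5 = 14 gives a = 57/π, so
    z(θ) = (57/π) θ − 5.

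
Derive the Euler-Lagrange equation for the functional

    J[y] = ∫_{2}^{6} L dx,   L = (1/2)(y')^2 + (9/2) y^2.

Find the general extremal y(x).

The Lagrangian is L = (1/2)(y')^2 + (9/2) y^2.
∂L/∂y = 9y.
∂L/∂y' = y'.
The Euler-Lagrange equation d/dx(∂L/∂y') − ∂L/∂y = 0 becomes:
    y'' - 9 y = 0
General solution: y(x) = A e^(3x) + B e^(-3x), where A and B are arbitrary constants fixed by the endpoint conditions.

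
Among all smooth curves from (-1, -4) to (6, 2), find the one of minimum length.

Arc-length functional: J[y] = ∫ sqrt(1 + (y')^2) dx.
Lagrangian L = sqrt(1 + (y')^2) has no explicit y dependence, so ∂L/∂y = 0 and the Euler-Lagrange equation gives
    d/dx( y' / sqrt(1 + (y')^2) ) = 0  ⇒  y' / sqrt(1 + (y')^2) = const.
Hence y' is constant, so y(x) is affine.
Fitting the endpoints (-1, -4) and (6, 2):
    slope m = (2 − (-4)) / (6 − (-1)) = 6/7,
    intercept c = (-4) − m·(-1) = -22/7.
Extremal: y(x) = (6/7) x - 22/7.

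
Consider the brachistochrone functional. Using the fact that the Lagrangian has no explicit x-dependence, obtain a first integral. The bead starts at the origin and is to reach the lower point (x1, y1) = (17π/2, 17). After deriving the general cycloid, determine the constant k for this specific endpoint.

The Lagrangian L = sqrt((1 + y'^2) / y) has no explicit x dependence, so the Beltrami identity applies:
    L − y' ∂L/∂y' = C.
Compute ∂L/∂y' = y' / sqrt(y (1 + y'^2)).
Substitute:
    sqrt((1 + y'^2)/y) − y'·y' / sqrt(y (1 + y'^2))
    = (1 + y'^2) / sqrt(y (1 + y'^2)) − y'^2 / sqrt(y (1 + y'^2))
    = 1 / sqrt(y (1 + y'^2)) = C.
Squaring and rearranging gives the first integral
    y (1 + y'^2) = 1/C^2 =: k   (constant).
Solving this first-order ODE by the substitution
    y = (k/2)(1 − cos θ)
yields the cycloid parameterisation
    x(θ) = (k/2)(θ − sin θ),   y(θ) = (k/2)(1 − cos θ).
The constant k is fixed by the endpoint condition.
Now fit the given lower endpoint (x1, y1) = (17π/2, 17). At the bottom of the first arch (θ = π), the parametric equations give
    y(π) = (k/2)(1 − cos π) = k,
    x(π) = (k/2)(π − sin π) = kπ/2.
Matching y(π) = 17 gives k = 17, consistent with x(π) = 17π/2. Therefore the specific cycloid is
    x(θ) = (17/2)(θ − sin θ),   y(θ) = (17/2)(1 − cos θ).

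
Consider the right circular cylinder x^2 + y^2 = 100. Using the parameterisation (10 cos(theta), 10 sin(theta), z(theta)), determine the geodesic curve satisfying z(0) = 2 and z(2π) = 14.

Parameterise the cylinder of radius R = 10 as
    r(θ) = (10 cos θ, 10 sin θ, z(θ)).
The arc-length element is
    ds = sqrt(100 + (dz/dθ)^2) dθ,
so the Lagrangian is L = sqrt(100 + z'^2).
L depends on z' only, not on z or θ, so ∂L/∂z = 0 and
    ∂L/∂z' = z' / sqrt(100 + z'^2).
The Euler-Lagrange equation gives
    d/dθ( z' / sqrt(100 + z'^2) ) = 0,
so z' is constant. Integrating once:
    z(θ) = a θ + b,
a helix on the cylinder (a straight line when the cylinder is unrolled). The constants a, b are determined by the endpoint conditions.
With endpoint conditions z(0) = 2 and z(2π) = 14: from z(0) = b we get b = 2, and a·2π + 2 = 14 gives a = 6/π, so
    z(θ) = (6/π) θ + 2.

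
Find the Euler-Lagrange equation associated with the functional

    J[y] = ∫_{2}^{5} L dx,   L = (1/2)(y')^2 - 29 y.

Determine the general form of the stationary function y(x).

The Lagrangian is L = (1/2)(y')^2 - 29 y.
∂L/∂y = -29.
∂L/∂y' = y'.
The Euler-Lagrange equation d/dx(∂L/∂y') − ∂L/∂y = 0 becomes:
    y'' + 29 = 0
General solution: y(x) = -(29/2) x^2 + A x + B, where A and B are arbitrary constants fixed by the endpoint conditions.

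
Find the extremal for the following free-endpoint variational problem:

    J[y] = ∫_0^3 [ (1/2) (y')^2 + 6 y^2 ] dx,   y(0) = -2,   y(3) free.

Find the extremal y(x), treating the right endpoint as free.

The Lagrangian L = (1/2) (y')^2 + 6 y^2 gives
    ∂L/∂y = 12 y,   ∂L/∂y' = y'.
Euler-Lagrange: y'' − 12 y = 0.
With k = sqrt(12), the general solution is
    y(x) = A cosh(sqrt(12) x) + B sinh(sqrt(12) x).
Fixed left endpoint y(0) = -2 ⇒ A = -2.
The right endpoint x = 3 is free, so the natural (transversality) condition is ∂L/∂y' |_{x=3} = 0, i.e. y'(3) = 0.
Compute y'(x) = A k sinh(k x) + B k cosh(k x), so
    y'(3) = A k sinh(k·3) + B k cosh(k·3) = 0
    ⇒ B = −A tanh(k·3) = 2 tanh(sqrt(12)·3).
Therefore the extremal is
    y(x) = −2 cosh(sqrt(12) x) + 2 tanh(sqrt(12)·3) sinh(sqrt(12) x).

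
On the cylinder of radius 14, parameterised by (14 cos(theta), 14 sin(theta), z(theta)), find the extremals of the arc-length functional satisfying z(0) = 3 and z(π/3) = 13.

Parameterise the cylinder of radius R = 14 as
    r(θ) = (14 cos θ, 14 sin θ, z(θ)).
The arc-length element is
    ds = sqrt(196 + (dz/dθ)^2) dθ,
so the Lagrangian is L = sqrt(196 + z'^2).
L depends on z' only, not on z or θ, so ∂L/∂z = 0 and
    ∂L/∂z' = z' / sqrt(196 + z'^2).
The Euler-Lagrange equation gives
    d/dθ( z' / sqrt(196 + z'^2) ) = 0,
so z' is constant. Integrating once:
    z(θ) = a θ + b,
a helix on the cylinder (a straight line when the cylinder is unrolled). The constants a, b are determined by the endpoint conditions.
With endpoint conditions z(0) = 3 and z(π/3) = 13: from z(0) = b we get b = 3, and a·π/3 + 3 = 13 gives a = 30/π, so
    z(θ) = (30/π) θ + 3.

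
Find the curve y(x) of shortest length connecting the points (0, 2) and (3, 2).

Arc-length functional: J[y] = ∫ sqrt(1 + (y')^2) dx.
Lagrangian L = sqrt(1 + (y')^2) has no explicit y dependence, so ∂L/∂y = 0 and the Euler-Lagrange equation gives
    d/dx( y' / sqrt(1 + (y')^2) ) = 0  ⇒  y' / sqrt(1 + (y')^2) = const.
Hence y' is constant, so y(x) is affine.
Fitting the endpoints (0, 2) and (3, 2):
    slope m = (2 − 2) / (3 − 0) = 0,
    intercept c = 2 − m·0 = 2.
Extremal: y(x) = 2.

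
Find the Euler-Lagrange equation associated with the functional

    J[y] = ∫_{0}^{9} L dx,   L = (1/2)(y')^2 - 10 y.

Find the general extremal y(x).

The Lagrangian is L = (1/2)(y')^2 - 10 y.
∂L/∂y = -10.
∂L/∂y' = y'.
The Euler-Lagrange equation d/dx(∂L/∂y') − ∂L/∂y = 0 becomes:
    y'' + 10 = 0
General solution: y(x) = -5 x^2 + A x + B, where A and B are arbitrary constants fixed by the endpoint conditions.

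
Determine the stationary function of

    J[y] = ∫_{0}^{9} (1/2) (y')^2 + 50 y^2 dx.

The Lagrangian is L = (1/2) (y')^2 + 50 y^2.
Compute ∂L/∂y = 100y, ∂L/∂y' = y'.
The Euler-Lagrange equation d/dx(∂L/∂y') − ∂L/∂y = 0 reduces to
    y'' − 100 y = 0.
Its general solution is
    y(x) = A e^(10x) + B e^(−10x),
with A, B fixed by the endpoint conditions.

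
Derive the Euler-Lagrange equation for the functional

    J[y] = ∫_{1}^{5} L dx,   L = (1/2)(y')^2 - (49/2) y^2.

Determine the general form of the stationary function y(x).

The Lagrangian is L = (1/2)(y')^2 - (49/2) y^2.
∂L/∂y = -49y.
∂L/∂y' = y'.
The Euler-Lagrange equation d/dx(∂L/∂y') − ∂L/∂y = 0 becomes:
    y'' + 49 y = 0
General solution: y(x) = A sin(7x) + B cos(7x), where A and B are arbitrary constants fixed by the endpoint conditions.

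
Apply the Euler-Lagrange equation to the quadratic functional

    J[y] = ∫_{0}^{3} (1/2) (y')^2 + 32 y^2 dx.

The Lagrangian is L = (1/2) (y')^2 + 32 y^2.
Compute ∂L/∂y = 64y, ∂L/∂y' = y'.
The Euler-Lagrange equation d/dx(∂L/∂y') − ∂L/∂y = 0 reduces to
    y'' − 64 y = 0.
Its general solution is
    y(x) = A e^(8x) + B e^(−8x),
with A, B fixed by the endpoint conditions.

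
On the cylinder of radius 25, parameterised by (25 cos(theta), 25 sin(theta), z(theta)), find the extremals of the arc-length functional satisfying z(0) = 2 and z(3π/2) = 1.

Parameterise the cylinder of radius R = 25 as
    r(θ) = (25 cos θ, 25 sin θ, z(θ)).
The arc-length element is
    ds = sqrt(625 + (dz/dθ)^2) dθ,
so the Lagrangian is L = sqrt(625 + z'^2).
L depends on z' only, not on z or θ, so ∂L/∂z = 0 and
    ∂L/∂z' = z' / sqrt(625 + z'^2).
The Euler-Lagrange equation gives
    d/dθ( z' / sqrt(625 + z'^2) ) = 0,
so z' is constant. Integrating once:
    z(θ) = a θ + b,
a helix on the cylinder (a straight line when the cylinder is unrolled). The constants a, b are determined by the endpoint conditions.
With endpoint conditions z(0) = 2 and z(3π/2) = 1: from z(0) = b we get b = 2, and a·3π/2 + 2 = 1 gives a = -2/(3π), so
    z(θ) = (-2/(3π)) θ + 2.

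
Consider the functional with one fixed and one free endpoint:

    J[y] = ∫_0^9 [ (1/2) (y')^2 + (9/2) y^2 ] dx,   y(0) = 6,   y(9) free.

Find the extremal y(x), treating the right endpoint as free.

The Lagrangian L = (1/2) (y')^2 + (9/2) y^2 gives
    ∂L/∂y = 9 y,   ∂L/∂y' = y'.
Euler-Lagrange: y'' − 9 y = 0.
With k = 3, the general solution is
    y(x) = A cosh(3 x) + B sinh(3 x).
Fixed left endpoint y(0) = 6 ⇒ A = 6.
The right endpoint x = 9 is free, so the natural (transversality) condition is ∂L/∂y' |_{x=9} = 0, i.e. y'(9) = 0.
Compute y'(x) = A k sinh(k x) + B k cosh(k x), so
    y'(9) = A k sinh(k·9) + B k cosh(k·9) = 0
    ⇒ B = −A tanh(k·9) = − 6 tanh(3·9).
Therefore the extremal is
    y(x) = 6 cosh(3 x) − 6 tanh(3·9) sinh(3 x).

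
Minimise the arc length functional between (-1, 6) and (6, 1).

Arc-length functional: J[y] = ∫ sqrt(1 + (y')^2) dx.
Lagrangian L = sqrt(1 + (y')^2) has no explicit y dependence, so ∂L/∂y = 0 and the Euler-Lagrange equation gives
    d/dx( y' / sqrt(1 + (y')^2) ) = 0  ⇒  y' / sqrt(1 + (y')^2) = const.
Hence y' is constant, so y(x) is affine.
Fitting the endpoints (-1, 6) and (6, 1):
    slope m = (1 − 6) / (6 − (-1)) = -5/7,
    intercept c = 6 − m·(-1) = 37/7.
Extremal: y(x) = (-5/7) x + 37/7.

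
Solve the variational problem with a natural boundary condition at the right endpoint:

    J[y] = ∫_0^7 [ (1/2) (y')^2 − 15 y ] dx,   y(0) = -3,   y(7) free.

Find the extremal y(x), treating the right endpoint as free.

The Lagrangian L = (1/2) (y')^2 − 15 y gives
    ∂L/∂y = −15,   ∂L/∂y' = y'.
Euler-Lagrange: d/dx(y') − (−15) = 0, i.e. y'' + 15 = 0, so
    y(x) = −(15/2) x^2 + C1 x + C2.
Fixed left endpoint y(0) = -3 ⇒ C2 = -3.
The right endpoint x = 7 is free, so the natural (transversality) condition is ∂L/∂y' |_{x=7} = 0, i.e. y'(7) = 0.
Compute y'(x) = −15 x + C1, so y'(7) = −105 + C1 = 0 ⇒ C1 = 105.
Therefore the extremal is
    y(x) = −(15/2) x^2 + 105 x − 3.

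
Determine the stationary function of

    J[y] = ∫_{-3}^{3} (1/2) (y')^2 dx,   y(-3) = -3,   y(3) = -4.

The Lagrangian is L = (1/2) (y')^2.
Compute ∂L/∂y = 0, ∂L/∂y' = y'.
The Euler-Lagrange equation d/dx(∂L/∂y') − ∂L/∂y = 0 reduces to
    y'' = 0.
Its general solution is
    y(x) = A x + B,
with A, B fixed by the endpoint conditions.
Applying the endpoint conditions y(-3) = -3 and y(3) = -4: solve A·-3 + B = -3 and A·3 + B = -4. Subtracting gives A(3 − -3) = -4 − -3, so A = -1/6, and B = -3 − A·-3 = -7/2. Therefore
    y(x) = (-1/6) x - 7/2.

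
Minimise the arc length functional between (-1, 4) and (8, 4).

Arc-length functional: J[y] = ∫ sqrt(1 + (y')^2) dx.
Lagrangian L = sqrt(1 + (y')^2) has no explicit y dependence, so ∂L/∂y = 0 and the Euler-Lagrange equation gives
    d/dx( y' / sqrt(1 + (y')^2) ) = 0  ⇒  y' / sqrt(1 + (y')^2) = const.
Hence y' is constant, so y(x) is affine.
Fitting the endpoints (-1, 4) and (8, 4):
    slope m = (4 − 4) / (8 − (-1)) = 0,
    intercept c = 4 − m·(-1) = 4.
Extremal: y(x) = 4.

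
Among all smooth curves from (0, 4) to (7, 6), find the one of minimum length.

Arc-length functional: J[y] = ∫ sqrt(1 + (y')^2) dx.
Lagrangian L = sqrt(1 + (y')^2) has no explicit y dependence, so ∂L/∂y = 0 and the Euler-Lagrange equation gives
    d/dx( y' / sqrt(1 + (y')^2) ) = 0  ⇒  y' / sqrt(1 + (y')^2) = const.
Hence y' is constant, so y(x) is affine.
Fitting the endpoints (0, 4) and (7, 6):
    slope m = (6 − 4) / (7 − 0) = 2/7,
    intercept c = 4 − m·0 = 4.
Extremal: y(x) = (2/7) x + 4.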